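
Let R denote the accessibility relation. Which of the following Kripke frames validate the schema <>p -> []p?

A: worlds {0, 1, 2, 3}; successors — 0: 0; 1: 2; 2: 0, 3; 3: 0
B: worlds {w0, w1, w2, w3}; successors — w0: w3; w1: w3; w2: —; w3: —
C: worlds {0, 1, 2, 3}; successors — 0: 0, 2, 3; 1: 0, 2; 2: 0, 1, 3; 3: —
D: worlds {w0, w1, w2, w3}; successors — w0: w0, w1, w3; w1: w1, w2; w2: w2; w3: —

B

Frame correspondent (Sahlqvist): forall x forall y forall z (Rxy & Rxz -> y = z) — i.e. partial functionality.
A: fails — 2 sees both 0 and 3.
B: holds.
C: fails — 0 sees both 0 and 2.
D: fails — w0 sees both w0 and w1.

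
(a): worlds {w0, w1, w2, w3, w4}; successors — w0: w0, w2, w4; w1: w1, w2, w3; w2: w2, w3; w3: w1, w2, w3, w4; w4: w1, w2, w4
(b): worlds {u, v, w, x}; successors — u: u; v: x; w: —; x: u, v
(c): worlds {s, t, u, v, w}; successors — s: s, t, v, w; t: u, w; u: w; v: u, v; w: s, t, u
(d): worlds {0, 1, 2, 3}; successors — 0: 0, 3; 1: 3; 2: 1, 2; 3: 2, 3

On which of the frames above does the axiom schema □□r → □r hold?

This is the axiom for density; its first-order frame correspondent is ∀x ∀y (Rxy → ∃z (Rxz ∧ Rzy)).
(a): ✓.
(b): fails — Rvx but no z with Rvz and Rzx.
(c): fails — Ruw but no z with Ruz and Rzw.
(d): ✓.
Valid on: (a), (d).

(a), (d)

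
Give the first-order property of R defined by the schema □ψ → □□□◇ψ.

This is a Sahlqvist (Geach-type) schema ◇^0□^1ψ → □^3◇^1ψ.
First-order correspondent: ∀x ∀z (xR³z → ∃w (xRw ∧ zRw)).

∀x ∀z (xR³z → ∃w (xRw ∧ zRw))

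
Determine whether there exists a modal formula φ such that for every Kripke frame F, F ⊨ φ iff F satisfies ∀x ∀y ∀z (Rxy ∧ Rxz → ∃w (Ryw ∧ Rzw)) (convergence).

Yes — defined by ◇□r → □◇r

Yes: it is convergence, defined by the .2 schema ◇□r → □◇r.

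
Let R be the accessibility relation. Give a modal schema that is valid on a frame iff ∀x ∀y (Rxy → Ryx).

A defining formula is s → □◇s (the B axiom).

s → □◇s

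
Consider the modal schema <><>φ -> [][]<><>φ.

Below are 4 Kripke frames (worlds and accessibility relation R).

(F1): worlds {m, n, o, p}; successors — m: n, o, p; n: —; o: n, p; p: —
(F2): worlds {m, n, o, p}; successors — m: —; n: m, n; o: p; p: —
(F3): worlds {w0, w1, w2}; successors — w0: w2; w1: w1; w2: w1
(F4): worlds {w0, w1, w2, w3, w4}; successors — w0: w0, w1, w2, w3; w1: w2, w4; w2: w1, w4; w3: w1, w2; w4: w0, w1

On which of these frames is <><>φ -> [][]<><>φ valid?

The schema corresponds to a generalized confluence (Geach) condition: forall x forall y forall z ((x R^2 y & x R^2 z) -> exists w (y = w & z R^2 w)).
(F1): fails — mR²n, mR²n but no w with n=w and nR²w.
(F2): fails — nR²m, nR²m but no w with m=w and mR²w.
(F3): condition met.
(F4): fails — w0R²w0, w0R²w3 but no w with w0=w and w3R²w.
Valid on: (F3).

(F3)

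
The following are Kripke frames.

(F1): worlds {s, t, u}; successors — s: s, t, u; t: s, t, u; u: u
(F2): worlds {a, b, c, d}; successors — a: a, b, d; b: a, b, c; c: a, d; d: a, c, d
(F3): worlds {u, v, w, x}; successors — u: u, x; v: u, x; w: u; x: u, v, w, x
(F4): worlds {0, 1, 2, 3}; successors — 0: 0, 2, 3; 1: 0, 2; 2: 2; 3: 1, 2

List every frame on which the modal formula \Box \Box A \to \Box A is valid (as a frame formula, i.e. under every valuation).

(F1), (F2), (F3)

This is the axiom for density; its first-order frame correspondent is \forall x \forall y (Rxy \to \exists z (Rxz \wedge Rzy)).
(F1): condition met.
(F2): condition met.
(F3): condition met.
(F4): fails — R31 but no z with R3z and Rz1.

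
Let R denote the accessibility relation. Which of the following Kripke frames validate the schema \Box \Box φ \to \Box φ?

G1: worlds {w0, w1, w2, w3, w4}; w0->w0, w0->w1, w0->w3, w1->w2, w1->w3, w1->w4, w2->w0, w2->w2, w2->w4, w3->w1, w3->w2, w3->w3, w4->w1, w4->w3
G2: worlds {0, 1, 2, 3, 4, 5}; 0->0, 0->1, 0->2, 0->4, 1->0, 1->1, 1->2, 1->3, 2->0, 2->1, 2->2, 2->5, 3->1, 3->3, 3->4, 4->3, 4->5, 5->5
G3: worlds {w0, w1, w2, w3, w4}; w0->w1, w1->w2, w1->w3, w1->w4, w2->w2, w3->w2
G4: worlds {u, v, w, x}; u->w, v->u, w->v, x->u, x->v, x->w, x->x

Frame correspondent (Sahlqvist): \forall x \forall y (Rxy \to \exists z (Rxz \wedge Rzy)) — i.e. density.
G1: ✓.
G2: ✓.
G3: fails — Rw1w3 but no z with Rw1z and Rzw3.
G4: fails — Ruw but no z with Ruz and Rzw.
Valid on: G1, G2.

G1, G2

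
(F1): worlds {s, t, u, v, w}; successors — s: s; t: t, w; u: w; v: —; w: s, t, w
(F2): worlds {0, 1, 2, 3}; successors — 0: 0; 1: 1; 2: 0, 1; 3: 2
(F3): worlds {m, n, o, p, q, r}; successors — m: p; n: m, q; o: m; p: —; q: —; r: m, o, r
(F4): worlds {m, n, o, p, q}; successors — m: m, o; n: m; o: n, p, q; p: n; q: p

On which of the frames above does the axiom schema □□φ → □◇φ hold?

Frame correspondent (Sahlqvist): ∀x ∀z (xRz → ∃w (xR²w ∧ zRw)) — i.e. a generalized confluence (Geach) condition.
(F1): satisfies the condition.
(F2): satisfies the condition.
(F3): fails — mRp but no w with mR²w and pRw.
(F4): satisfies the condition.
Valid on: (F1), (F2), (F4).

(F1), (F2), (F4)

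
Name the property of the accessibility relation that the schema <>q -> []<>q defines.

This is the 5 axiom.
Its frame correspondent is the Euclidean property — forall x forall y forall z (Rxy & Rxz -> Ryz).

the Euclidean property: forall x forall y forall z (Rxy & Rxz -> Ryz)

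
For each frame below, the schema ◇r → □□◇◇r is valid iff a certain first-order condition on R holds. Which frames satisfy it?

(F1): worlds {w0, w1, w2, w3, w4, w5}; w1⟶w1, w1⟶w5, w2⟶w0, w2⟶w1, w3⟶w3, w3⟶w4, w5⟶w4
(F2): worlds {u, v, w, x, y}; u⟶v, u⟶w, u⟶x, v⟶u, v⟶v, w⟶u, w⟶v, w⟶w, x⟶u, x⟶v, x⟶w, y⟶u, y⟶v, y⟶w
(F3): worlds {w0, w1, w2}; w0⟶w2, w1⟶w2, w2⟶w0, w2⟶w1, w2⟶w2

(F3)

This is the axiom for a generalized confluence (Geach) condition; its first-order frame correspondent is ∀x ∀y ∀z ((xRy ∧ xR²z) → ∃w (y = w ∧ zR²w)).
(F1): fails — w1Rw1, w1R²w4 but no w with w1=w and w4R²w.
(F2): fails — uRx, uR²u but no t with x=t and uR²t.
(F3): holds.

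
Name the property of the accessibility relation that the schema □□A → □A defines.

density

Suppose □□A→□A is valid. Take Rxy and set V(A)={w : xR²w}. Then □□A at x, so □A at x, so A at y, i.e. ∃z(Rxz∧Rzy).
Conversely, any frame satisfying ∀x ∀y (Rxy → ∃z (Rxz ∧ Rzy)) validates the schema.
So the correspondent is density.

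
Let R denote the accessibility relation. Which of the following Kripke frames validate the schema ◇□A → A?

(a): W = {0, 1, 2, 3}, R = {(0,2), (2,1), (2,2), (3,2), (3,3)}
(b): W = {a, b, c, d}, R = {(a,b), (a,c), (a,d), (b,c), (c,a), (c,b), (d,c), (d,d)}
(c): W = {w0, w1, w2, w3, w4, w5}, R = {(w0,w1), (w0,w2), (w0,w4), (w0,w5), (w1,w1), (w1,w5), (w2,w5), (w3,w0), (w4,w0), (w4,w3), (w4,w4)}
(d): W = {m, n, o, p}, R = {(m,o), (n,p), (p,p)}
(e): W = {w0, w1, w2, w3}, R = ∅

Frame correspondent (Sahlqvist): ∀x ∀y (xRy → ∃w (yRw ∧ x = w)) — i.e. a generalized confluence (Geach) condition.
(a): fails — 0R2 but no w with 2Rw and 0=w.
(b): fails — aRb but no w with bRw and a=w.
(c): fails — w0Rw1 but no w with w1Rw and w0=w.
(d): fails — mRo but no w with oRw and m=w.
(e): holds.
Valid on: (e).

(e)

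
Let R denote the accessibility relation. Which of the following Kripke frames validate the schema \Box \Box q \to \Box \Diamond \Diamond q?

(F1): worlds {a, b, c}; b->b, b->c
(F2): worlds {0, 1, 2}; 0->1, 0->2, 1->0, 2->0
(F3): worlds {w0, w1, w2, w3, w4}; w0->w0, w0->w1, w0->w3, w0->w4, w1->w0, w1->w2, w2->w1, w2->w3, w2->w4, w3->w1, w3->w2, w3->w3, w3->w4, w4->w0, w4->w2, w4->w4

The schema corresponds to a generalized confluence (Geach) condition: \forall x \forall z (xRz \to \exists w (x R^2 w \wedge z R^2 w)).
(F1): fails — bRc but no w with bR²w and cR²w.
(F2): fails — 0R1 but no w with 0R²w and 1R²w.
(F3): holds.
Valid on: (F3).

(F3)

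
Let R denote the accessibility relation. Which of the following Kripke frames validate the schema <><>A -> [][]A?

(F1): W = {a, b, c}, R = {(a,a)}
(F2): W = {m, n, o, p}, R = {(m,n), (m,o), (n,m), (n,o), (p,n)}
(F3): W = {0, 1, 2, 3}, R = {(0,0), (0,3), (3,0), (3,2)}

(F1)

The schema corresponds to a generalized confluence (Geach) condition: forall x forall y forall z ((x R^2 y & x R^2 z) -> exists w (y = w & z = w)).
(F1): holds.
(F2): fails — mR²m, mR²o but m ≠ o.
(F3): fails — 0R²0, 0R²2 but 0 ≠ 2.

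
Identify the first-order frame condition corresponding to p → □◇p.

Symmetry

Suppose p→□◇p is valid. Take Rxy and set V(p)={x}. Then p at x, so □◇p at x, so ◇p at y, so some z with Ryz has p; z=x, i.e. Ryx.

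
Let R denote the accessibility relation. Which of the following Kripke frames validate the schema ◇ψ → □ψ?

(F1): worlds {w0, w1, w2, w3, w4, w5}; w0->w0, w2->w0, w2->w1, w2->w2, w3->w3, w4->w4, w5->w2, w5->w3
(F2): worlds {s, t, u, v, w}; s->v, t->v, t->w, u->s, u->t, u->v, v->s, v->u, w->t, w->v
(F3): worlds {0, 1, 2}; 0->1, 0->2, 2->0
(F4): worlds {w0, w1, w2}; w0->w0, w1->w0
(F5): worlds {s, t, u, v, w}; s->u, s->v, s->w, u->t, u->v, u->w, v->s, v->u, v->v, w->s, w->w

Frame correspondent (Sahlqvist): ∀x ∀y ∀z (Rxy ∧ Rxz → y = z) — i.e. partial functionality.
(F1): fails — w2 sees both w0 and w1.
(F2): fails — t sees both v and w.
(F3): fails — 0 sees both 1 and 2.
(F4): holds.
(F5): fails — s sees both u and v.
Valid on: (F4).

(F4)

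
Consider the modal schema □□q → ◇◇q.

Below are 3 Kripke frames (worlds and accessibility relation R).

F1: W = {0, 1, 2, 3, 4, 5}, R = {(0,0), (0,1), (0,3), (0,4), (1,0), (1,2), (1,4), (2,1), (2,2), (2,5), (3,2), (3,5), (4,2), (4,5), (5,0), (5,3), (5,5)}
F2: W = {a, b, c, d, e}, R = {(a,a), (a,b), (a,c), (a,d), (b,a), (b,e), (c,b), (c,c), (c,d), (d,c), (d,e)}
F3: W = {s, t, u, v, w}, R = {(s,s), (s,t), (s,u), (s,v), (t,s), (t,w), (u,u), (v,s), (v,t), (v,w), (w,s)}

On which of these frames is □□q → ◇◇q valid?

F1, F3

The schema corresponds to a generalized confluence (Geach) condition: ∀x ∃w (xR²w ∧ xR²w).
F1: holds.
F2: fails — at e but no w with eR²w and eR²w.
F3: holds.
Valid on: F1, F3.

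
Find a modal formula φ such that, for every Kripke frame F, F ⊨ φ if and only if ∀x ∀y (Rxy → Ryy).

This is shift-reflexivity; the standard corresponding axiom is T□: □(□ψ → ψ).
Suppose □(□ψ→ψ) is valid. Take Rxy and set V(ψ)={w : Ryw}. Then at y, □ψ holds; since □(□ψ→ψ) at x, □ψ→ψ at y, so ψ at y, i.e. Ryy.

□(□ψ → ψ)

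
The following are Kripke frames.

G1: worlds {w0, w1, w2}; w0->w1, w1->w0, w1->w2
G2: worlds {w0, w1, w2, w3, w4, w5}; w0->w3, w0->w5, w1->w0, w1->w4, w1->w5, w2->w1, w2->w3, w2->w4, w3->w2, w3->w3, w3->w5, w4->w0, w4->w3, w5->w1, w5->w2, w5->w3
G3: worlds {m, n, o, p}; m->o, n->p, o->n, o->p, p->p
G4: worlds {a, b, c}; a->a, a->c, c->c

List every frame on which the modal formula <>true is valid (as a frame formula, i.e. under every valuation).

G2, G3

The schema corresponds to seriality: forall x exists y Rxy.
G1: fails — world w2 has no successor.
G2: holds.
G3: holds.
G4: fails — world b has no successor.
Valid on: G2, G3.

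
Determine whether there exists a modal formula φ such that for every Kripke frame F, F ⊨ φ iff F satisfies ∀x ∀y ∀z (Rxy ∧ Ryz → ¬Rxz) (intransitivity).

Modal frame validity is preserved under surjective bounded morphisms.
The 5-cycle (worlds s,t,u,v,w with s→t→u→v→w→s) is intransitive. Mapping every world to a single reflexive point • is a surjective bounded morphism; the reflexive point is not intransitive (R••∧R•• but R••).
So the class is not modally definable.

Not definable by any modal formula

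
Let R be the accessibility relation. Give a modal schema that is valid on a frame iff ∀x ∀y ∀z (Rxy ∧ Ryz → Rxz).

The condition is transitivity. The 4 schema □ψ → □□ψ defines it.

□ψ → □□ψ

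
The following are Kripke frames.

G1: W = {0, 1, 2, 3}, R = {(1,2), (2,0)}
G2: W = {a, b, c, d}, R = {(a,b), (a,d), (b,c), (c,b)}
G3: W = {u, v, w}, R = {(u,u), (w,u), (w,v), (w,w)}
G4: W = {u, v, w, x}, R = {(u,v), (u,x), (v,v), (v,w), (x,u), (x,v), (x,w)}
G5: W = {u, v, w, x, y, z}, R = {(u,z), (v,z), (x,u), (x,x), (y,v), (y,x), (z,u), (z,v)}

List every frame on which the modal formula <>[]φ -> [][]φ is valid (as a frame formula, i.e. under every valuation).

This is the axiom for a generalized confluence (Geach) condition; its first-order frame correspondent is forall x forall y forall z ((xRy & x R^2 z) -> exists w (yRw & z = w)).
G1: condition met.
G2: fails — aRd, aR²c but no w with dRw and c=w.
G3: fails — wRu, wR²v but no t with uRt and v=t.
G4: fails — uRv, uR²u but no t with vRt and u=t.
G5: fails — xRu, xR²u but no t with uRt and u=t.

G1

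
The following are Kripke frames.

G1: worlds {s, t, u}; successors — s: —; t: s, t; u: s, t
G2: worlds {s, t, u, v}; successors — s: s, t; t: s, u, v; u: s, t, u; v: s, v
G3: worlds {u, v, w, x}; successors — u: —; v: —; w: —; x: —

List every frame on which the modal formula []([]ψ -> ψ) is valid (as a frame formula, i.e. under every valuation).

G3

The schema corresponds to shift-reflexivity: forall x forall y (Rxy -> Ryy).
G1: fails — Rts but not Rss.
G2: fails — Rut but not Rtt.
G3: condition met.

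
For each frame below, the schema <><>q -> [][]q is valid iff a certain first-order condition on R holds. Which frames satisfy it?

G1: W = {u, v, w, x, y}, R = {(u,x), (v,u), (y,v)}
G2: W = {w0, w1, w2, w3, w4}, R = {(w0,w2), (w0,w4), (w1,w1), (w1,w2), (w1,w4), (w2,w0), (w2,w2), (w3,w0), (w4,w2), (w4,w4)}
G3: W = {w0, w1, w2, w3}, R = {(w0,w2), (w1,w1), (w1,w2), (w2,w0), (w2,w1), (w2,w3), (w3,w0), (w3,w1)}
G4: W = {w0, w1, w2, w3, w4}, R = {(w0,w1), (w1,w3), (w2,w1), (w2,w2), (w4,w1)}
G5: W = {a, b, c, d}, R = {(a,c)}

The schema corresponds to a generalized confluence (Geach) condition: forall x forall y forall z ((x R^2 y & x R^2 z) -> exists w (y = w & z = w)).
G1: ✓.
G2: fails — w0R²w0, w0R²w2 but w0 ≠ w2.
G3: fails — w0R²w0, w0R²w1 but w0 ≠ w1.
G4: fails — w2R²w1, w2R²w2 but w1 ≠ w2.
G5: ✓.

G1, G5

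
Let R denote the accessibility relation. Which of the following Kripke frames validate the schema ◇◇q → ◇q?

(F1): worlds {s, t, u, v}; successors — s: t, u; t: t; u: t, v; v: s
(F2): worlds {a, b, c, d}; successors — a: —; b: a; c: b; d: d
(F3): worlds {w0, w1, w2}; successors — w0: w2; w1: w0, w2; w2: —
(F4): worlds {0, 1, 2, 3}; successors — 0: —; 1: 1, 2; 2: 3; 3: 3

The schema corresponds to transitivity: ∀x ∀y ∀z (Rxy ∧ Ryz → Rxz).
(F1): fails — Ruv and Rvs but not Rus.
(F2): fails — Rcb and Rba but not Rca.
(F3): satisfies the condition.
(F4): fails — R12 and R23 but not R13.
Valid on: (F3).

(F3)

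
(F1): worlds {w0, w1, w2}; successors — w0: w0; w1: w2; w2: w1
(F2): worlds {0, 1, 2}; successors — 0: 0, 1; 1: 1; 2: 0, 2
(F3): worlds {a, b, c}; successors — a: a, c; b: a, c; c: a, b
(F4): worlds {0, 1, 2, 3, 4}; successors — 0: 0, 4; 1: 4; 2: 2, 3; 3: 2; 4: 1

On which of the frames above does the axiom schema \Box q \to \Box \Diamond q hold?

(F2), (F3)

Frame correspondent (Sahlqvist): \forall x \forall z (xRz \to \exists w (xRw \wedge zRw)) — i.e. a generalized confluence (Geach) condition.
(F1): fails — w1Rw2 but no w with w1Rw and w2Rw.
(F2): condition met.
(F3): condition met.
(F4): fails — 0R4 but no w with 0Rw and 4Rw.
Valid on: (F2), (F3).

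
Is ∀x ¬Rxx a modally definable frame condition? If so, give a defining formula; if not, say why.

If a class were modally definable it would be closed under surjective bounded morphisms (Goldblatt–Thomason).
The 2-cycle (worlds w0,w1 with w0→w1→w0) is irreflexive, and the map sending every world to a single reflexive point • is a surjective bounded morphism (forth: every edge maps to (•,•); back: every world has a successor). So any modal formula valid on the 2-cycle is also valid on the reflexive point, which is not irreflexive.
Hence irreflexivity is not modally definable.

No — not modally definable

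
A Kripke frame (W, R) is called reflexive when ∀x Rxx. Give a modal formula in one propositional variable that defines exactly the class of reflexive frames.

A defining formula is □s → s (the T axiom).
Suppose □s→s is valid. At any x set V(s)={w : Rxw}. Then □s holds at x, so s holds at x, i.e. Rxx.

□s → s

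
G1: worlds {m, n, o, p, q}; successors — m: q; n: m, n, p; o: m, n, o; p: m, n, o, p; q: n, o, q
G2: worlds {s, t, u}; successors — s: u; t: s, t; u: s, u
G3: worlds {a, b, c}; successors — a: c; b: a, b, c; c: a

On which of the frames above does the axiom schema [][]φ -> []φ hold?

G1, G2

Frame correspondent (Sahlqvist): forall x forall y (Rxy -> exists z (Rxz & Rzy)) — i.e. density.
G1: satisfies the condition.
G2: satisfies the condition.
G3: fails — Rac but no z with Raz and Rzc.
Valid on: G1, G2.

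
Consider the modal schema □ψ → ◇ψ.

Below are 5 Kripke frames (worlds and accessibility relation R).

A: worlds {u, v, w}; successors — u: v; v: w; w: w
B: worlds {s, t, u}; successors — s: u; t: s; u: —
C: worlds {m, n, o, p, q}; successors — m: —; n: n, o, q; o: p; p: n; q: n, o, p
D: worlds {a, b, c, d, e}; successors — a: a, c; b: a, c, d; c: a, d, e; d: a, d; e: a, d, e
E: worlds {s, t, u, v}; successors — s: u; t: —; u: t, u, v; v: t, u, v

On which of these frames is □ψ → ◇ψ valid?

The schema corresponds to seriality: ∀x ∃y Rxy.
A: ✓.
B: fails — world u has no successor.
C: fails — world m has no successor.
D: ✓.
E: fails — world t has no successor.

A, D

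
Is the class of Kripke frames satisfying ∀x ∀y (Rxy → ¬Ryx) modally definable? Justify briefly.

If a class were modally definable it would be closed under surjective bounded morphisms (Goldblatt–Thomason).
The 3-cycle (worlds w0,w1,w2 with w0→w1→w2→w0) is asymmetric. Mapping every world to a single reflexive point • is a surjective bounded morphism, and the reflexive point is not asymmetric (R•• but asymmetry requires ¬R••).
So the class is not modally definable.

Not definable by any modal formula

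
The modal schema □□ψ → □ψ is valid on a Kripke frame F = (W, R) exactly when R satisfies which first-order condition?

Suppose □□ψ→□ψ is valid. Take Rxy and set V(ψ)={w : xR²w}. Then □□ψ at x, so □ψ at x, so ψ at y, i.e. ∃z(Rxz∧Rzy).

Density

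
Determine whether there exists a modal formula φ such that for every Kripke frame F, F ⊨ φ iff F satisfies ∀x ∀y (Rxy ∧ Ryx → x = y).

If a class were modally definable it would be closed under surjective bounded morphisms (Goldblatt–Thomason).
The 4-cycle (worlds s,t,u,v with s→t→u→v→s) is antisymmetric. Sending even-indexed worlds to • and odd-indexed worlds to ∘ is a surjective bounded morphism onto the two-world frame with •↔∘, which is not antisymmetric.
Hence antisymmetry is not modally definable.

Not modally definable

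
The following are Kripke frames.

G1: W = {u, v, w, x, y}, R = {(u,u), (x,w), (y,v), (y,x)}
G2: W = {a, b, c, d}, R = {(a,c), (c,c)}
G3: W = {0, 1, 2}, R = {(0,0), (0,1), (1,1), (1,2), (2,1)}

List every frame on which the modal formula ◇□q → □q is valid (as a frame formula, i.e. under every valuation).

G2

Frame correspondent (Sahlqvist): ∀x ∀y ∀z (Rxy ∧ Rxz → Ryz) — i.e. the Euclidean property.
G1: fails — Rxw and Rxw but not Rww.
G2: satisfies the condition.
G3: fails — R01 and R00 but not R10.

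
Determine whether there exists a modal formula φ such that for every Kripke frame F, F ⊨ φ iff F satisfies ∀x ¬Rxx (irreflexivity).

Not modally definable

If a class were modally definable it would be closed under surjective bounded morphisms (Goldblatt–Thomason).
The 4-cycle (worlds a,b,c,d with a→b→c→d→a) is irreflexive, and the map sending every world to a single reflexive point • is a surjective bounded morphism (forth: every edge maps to (•,•); back: every world has a successor). So any modal formula valid on the 4-cycle is also valid on the reflexive point, which is not irreflexive.
So the class is not modally definable.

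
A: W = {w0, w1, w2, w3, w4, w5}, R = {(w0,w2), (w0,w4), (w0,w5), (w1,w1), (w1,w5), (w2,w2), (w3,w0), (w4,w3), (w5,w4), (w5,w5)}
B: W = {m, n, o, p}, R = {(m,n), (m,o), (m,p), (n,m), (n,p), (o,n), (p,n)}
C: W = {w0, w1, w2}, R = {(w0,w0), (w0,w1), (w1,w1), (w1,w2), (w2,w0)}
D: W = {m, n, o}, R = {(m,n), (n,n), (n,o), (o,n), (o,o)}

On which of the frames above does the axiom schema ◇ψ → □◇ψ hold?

D

This is the axiom for the Euclidean property; its first-order frame correspondent is ∀x ∀y ∀z (Rxy ∧ Rxz → Ryz).
A: fails — Rw0w4 and Rw0w4 but not Rw4w4.
B: fails — Rmo and Rmo but not Roo.
C: fails — Rw0w1 and Rw0w0 but not Rw1w0.
D: satisfies the condition.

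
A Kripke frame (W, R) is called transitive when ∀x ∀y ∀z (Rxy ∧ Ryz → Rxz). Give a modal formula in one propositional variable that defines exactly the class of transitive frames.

This is transitivity; the standard corresponding axiom is 4: □ψ → □□ψ.
Suppose □ψ→□□ψ is valid. Take Rxy, Ryz and set V(ψ)={w : Rxw}. Then □ψ at x, so □□ψ at x, so □ψ at y, so ψ at z, i.e. Rxz.

□ψ → □□ψ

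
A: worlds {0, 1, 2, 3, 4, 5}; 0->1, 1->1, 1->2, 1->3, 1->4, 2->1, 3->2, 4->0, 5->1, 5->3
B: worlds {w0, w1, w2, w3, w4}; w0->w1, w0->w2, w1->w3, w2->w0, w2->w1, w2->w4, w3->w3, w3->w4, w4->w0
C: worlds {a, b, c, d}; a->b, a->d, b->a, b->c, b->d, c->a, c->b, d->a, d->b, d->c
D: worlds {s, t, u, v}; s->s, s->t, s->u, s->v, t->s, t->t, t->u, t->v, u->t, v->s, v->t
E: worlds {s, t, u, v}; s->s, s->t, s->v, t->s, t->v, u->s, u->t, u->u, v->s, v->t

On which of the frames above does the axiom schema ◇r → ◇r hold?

A, B, C, D, E

The schema corresponds to a generalized confluence (Geach) condition: ∀x ∀y (xRy → ∃w (y = w ∧ xRw)).
A: condition met.
B: condition met.
C: condition met.
D: condition met.
E: condition met.
Valid on: A, B, C, D, E.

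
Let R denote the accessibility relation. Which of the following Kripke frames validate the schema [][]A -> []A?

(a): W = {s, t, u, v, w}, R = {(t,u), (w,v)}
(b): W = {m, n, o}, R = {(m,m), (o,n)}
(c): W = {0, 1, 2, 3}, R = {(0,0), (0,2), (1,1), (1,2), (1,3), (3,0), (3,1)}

(c)

Frame correspondent (Sahlqvist): forall x forall y (Rxy -> exists z (Rxz & Rzy)) — i.e. density.
(a): fails — Rtu but no z with Rtz and Rzu.
(b): fails — Ron but no z with Roz and Rzn.
(c): condition met.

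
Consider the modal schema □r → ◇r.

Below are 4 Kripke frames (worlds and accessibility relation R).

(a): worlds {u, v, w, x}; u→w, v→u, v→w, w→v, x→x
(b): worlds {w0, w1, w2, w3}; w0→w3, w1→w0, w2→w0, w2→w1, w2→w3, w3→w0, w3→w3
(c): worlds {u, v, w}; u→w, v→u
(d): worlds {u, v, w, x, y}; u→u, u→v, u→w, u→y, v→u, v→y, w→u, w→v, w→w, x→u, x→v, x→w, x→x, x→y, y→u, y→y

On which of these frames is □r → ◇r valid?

The schema corresponds to seriality: ∀x ∃y Rxy.
(a): holds.
(b): holds.
(c): fails — world w has no successor.
(d): holds.

(a), (b), (d)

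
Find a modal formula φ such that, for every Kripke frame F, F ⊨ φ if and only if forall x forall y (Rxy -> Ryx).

p → □◇p

The condition is symmetry. The B schema p → □◇p defines it.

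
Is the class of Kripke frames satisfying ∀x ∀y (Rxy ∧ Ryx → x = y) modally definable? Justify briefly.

Modal frame validity is preserved under surjective bounded morphisms.
The 8-cycle (worlds a,b,c,d,e,f,g,h with a→b→c→d→e→f→g→h→a) is antisymmetric. Sending even-indexed worlds to s and odd-indexed worlds to t is a surjective bounded morphism onto the two-world frame with s↔t, which is not antisymmetric.
So the class is not modally definable.

No — not modally definable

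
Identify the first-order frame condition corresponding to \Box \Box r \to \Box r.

Suppose □□r→□r is valid. Take Rxy and set V(r)={w : xR²w}. Then □□r at x, so □r at x, so r at y, i.e. ∃z(Rxz∧Rzy).

density: \forall x \forall y (Rxy \to \exists z (Rxz \wedge Rzy))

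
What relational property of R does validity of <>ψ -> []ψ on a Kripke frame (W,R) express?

partial functionality

Suppose ◇ψ→□ψ is valid. Take Rxy, Rxz and set V(ψ)={y}. Then ◇ψ at x, so □ψ at x, so ψ at z, i.e. z=y.
Conversely, any frame satisfying forall x forall y forall z (Rxy & Rxz -> y = z) validates the schema.
Frame condition: forall x forall y forall z (Rxy & Rxz -> y = z).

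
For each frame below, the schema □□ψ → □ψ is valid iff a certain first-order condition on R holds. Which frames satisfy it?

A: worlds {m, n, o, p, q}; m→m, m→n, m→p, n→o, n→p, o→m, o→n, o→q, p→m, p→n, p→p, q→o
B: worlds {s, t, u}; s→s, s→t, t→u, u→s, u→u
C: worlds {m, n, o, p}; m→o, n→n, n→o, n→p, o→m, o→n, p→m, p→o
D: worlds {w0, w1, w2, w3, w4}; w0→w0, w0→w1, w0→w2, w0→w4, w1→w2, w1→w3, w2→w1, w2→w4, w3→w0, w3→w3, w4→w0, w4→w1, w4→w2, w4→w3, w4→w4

B

Frame correspondent (Sahlqvist): ∀x ∀y (Rxy → ∃z (Rxz ∧ Rzy)) — i.e. density.
A: fails — Rno but no z with Rnz and Rzo.
B: holds.
C: fails — Rom but no z with Roz and Rzm.
D: fails — Rw1w2 but no z with Rw1z and Rzw2.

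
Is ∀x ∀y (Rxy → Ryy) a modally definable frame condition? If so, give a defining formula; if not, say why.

This is a Sahlqvist condition; the T□ axiom □(□q → q) defines it.
Suppose □(□q→q) is valid. Take Rxy and set V(q)={w : Ryw}. Then at y, □q holds; since □(□q→q) at x, □q→q at y, so q at y, i.e. Ryy.

Yes — defined by □(□q → q)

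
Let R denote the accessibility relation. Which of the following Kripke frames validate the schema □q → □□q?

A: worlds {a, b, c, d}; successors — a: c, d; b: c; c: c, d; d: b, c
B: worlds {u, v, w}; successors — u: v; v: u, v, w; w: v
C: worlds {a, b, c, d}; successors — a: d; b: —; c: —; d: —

This is the axiom for transitivity; its first-order frame correspondent is ∀x ∀y ∀z (Rxy ∧ Ryz → Rxz).
A: fails — Rbc and Rcd but not Rbd.
B: fails — Ruv and Rvw but not Ruw.
C: condition met.
Valid on: C.

C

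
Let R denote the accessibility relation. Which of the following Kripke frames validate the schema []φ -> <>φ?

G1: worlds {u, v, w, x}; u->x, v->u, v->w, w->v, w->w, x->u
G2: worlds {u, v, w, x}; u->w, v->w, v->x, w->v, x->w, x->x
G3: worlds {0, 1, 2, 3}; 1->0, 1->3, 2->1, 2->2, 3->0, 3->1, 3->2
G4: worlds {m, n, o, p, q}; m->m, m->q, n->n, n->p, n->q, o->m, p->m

G1, G2

Frame correspondent (Sahlqvist): forall x exists y Rxy — i.e. seriality.
G1: satisfies the condition.
G2: satisfies the condition.
G3: fails — world 0 has no successor.
G4: fails — world q has no successor.
Valid on: G1, G2.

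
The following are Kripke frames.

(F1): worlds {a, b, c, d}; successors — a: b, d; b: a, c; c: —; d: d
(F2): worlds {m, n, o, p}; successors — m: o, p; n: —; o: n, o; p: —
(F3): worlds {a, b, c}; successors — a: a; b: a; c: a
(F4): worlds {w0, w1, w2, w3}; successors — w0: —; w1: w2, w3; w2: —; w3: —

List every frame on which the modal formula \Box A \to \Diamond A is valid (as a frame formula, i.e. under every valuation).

This is the axiom for seriality; its first-order frame correspondent is \forall x \exists y Rxy.
(F1): fails — world c has no successor.
(F2): fails — world n has no successor.
(F3): ✓.
(F4): fails — world w0 has no successor.

(F3)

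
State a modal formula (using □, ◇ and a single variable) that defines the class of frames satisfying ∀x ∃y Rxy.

□s → ◇s

This is seriality; the standard corresponding axiom is D: □s → ◇s.
Suppose □s→◇s is valid. At any x set V(s)=W. Then □s at x, so ◇s at x, so x has a successor.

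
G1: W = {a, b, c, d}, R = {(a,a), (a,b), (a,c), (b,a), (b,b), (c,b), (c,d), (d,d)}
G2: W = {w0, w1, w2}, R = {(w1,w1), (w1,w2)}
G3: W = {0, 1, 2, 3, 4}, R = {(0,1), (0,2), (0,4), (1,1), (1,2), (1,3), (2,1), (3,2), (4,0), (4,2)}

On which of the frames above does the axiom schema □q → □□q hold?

G2

This is the axiom for transitivity; its first-order frame correspondent is ∀x ∀y ∀z (Rxy ∧ Ryz → Rxz).
G1: fails — Rba and Rac but not Rbc.
G2: condition met.
G3: fails — R32 and R21 but not R31.
Valid on: G2.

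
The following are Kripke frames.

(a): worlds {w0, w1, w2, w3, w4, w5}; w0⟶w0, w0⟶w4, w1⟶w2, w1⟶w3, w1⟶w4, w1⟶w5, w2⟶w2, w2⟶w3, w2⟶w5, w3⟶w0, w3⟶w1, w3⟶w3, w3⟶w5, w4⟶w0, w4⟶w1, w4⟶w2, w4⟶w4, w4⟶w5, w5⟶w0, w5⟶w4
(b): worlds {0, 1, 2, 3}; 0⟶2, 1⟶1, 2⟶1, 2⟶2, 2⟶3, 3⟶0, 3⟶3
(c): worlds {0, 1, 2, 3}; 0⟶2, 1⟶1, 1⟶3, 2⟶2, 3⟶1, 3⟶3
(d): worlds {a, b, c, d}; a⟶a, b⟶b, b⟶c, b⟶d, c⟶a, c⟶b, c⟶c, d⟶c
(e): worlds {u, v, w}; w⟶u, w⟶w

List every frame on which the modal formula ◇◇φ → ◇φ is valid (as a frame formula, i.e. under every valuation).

(c), (e)

Frame correspondent (Sahlqvist): ∀x ∀y ∀z (Rxy ∧ Ryz → Rxz) — i.e. transitivity.
(a): fails — Rw3w1 and Rw1w4 but not Rw3w4.
(b): fails — R02 and R23 but not R03.
(c): satisfies the condition.
(d): fails — Rbc and Rca but not Rba.
(e): satisfies the condition.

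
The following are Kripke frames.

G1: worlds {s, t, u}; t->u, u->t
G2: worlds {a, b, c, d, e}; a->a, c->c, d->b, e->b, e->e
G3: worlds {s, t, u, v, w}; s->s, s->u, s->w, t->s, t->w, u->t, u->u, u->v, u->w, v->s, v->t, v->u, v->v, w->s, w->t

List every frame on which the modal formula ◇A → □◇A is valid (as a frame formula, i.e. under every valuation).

none

Frame correspondent (Sahlqvist): ∀x ∀y ∀z (Rxy ∧ Rxz → Ryz) — i.e. the Euclidean property.
G1: fails — Rtu and Rtu but not Ruu.
G2: fails — Rdb and Rdb but not Rbb.
G3: fails — Rsw and Rsw but not Rww.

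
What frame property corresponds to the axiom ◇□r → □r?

the Euclidean property

Replacing r by ¬r and contraposing gives the equivalent schema ◇r → □◇r.
Suppose ◇r→□◇r is valid. Take Rxy, Rxz and set V(r)={y}. Then ◇r at x, so □◇r at x, so ◇r at z, so some w with Rzw has r; w=y, i.e. Rzy. By symmetry of the argument, Ryz.
Conversely, on a frame with the Euclidean property the schema holds at every world under every valuation.
Frame condition: ∀x ∀y ∀z (Rxy ∧ Rxz → Ryz).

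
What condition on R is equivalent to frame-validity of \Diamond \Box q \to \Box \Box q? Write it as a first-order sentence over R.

This is a Sahlqvist (Geach-type) schema ◇^1□^1q → □^2◇^0q.
Minimal-valuation argument: fix x; take any y with xR^1y and any z with xR^2z. Set V(q) to the set of worlds R-reachable from y in exactly 1 step. Then □^1q holds at y, so the antecedent holds at x; validity forces ◇^0q at z, giving a w with zR^0w and yR^1w.
First-order correspondent: \forall x \forall y \forall z ((xRy \wedge x R^2 z) \to \exists w (yRw \wedge z = w)).

\forall x \forall y \forall z ((xRy \wedge x R^2 z) \to \exists w (yRw \wedge z = w))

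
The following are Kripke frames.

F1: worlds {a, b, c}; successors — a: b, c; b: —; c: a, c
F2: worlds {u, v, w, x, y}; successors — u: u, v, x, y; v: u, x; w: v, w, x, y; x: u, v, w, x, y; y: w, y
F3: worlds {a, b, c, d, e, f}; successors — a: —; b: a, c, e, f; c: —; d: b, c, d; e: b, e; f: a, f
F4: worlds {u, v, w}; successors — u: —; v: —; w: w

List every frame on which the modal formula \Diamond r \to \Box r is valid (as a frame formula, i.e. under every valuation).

F4

Frame correspondent (Sahlqvist): \forall x \forall y \forall z (Rxy \wedge Rxz \to y = z) — i.e. partial functionality.
F1: fails — a sees both b and c.
F2: fails — u sees both u and v.
F3: fails — b sees both a and c.
F4: satisfies the condition.
Valid on: F4.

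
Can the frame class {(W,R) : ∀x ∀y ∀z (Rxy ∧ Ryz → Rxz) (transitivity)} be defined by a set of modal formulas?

The condition is transitivity. A defining modal formula is □q → □□q.
Suppose □q→□□q is valid. Take Rxy, Ryz and set V(q)={w : Rxw}. Then □q at x, so □□q at x, so □q at y, so q at z, i.e. Rxz.

Definable; □q → □□q defines it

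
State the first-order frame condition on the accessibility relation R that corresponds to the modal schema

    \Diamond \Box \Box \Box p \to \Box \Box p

\forall x \forall y \forall z ((xRy \wedge x R^2 z) \to \exists w (y R^3 w \wedge z = w))

This is a Sahlqvist (Geach-type) schema ◇^1□^3p → □^2◇^0p.
First-order correspondent: \forall x \forall y \forall z ((xRy \wedge x R^2 z) \to \exists w (y R^3 w \wedge z = w)).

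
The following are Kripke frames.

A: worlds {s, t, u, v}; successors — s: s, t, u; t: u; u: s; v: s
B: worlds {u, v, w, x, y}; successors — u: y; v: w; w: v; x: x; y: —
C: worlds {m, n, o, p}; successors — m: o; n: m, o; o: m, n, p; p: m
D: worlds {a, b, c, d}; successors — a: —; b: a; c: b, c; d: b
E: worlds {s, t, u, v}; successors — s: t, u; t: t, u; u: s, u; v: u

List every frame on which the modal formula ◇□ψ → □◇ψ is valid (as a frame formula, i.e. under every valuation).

E

Frame correspondent (Sahlqvist): ∀x ∀y ∀z (Rxy ∧ Rxz → ∃w (Ryw ∧ Rzw)) — i.e. convergence.
A: fails — Rsu and Rst but u and t have no common successor.
B: fails — Ruy and Ruy but y and y have no common successor.
C: fails — Rno and Rnm but o and m have no common successor.
D: fails — Rba and Rba but a and a have no common successor.
E: ✓.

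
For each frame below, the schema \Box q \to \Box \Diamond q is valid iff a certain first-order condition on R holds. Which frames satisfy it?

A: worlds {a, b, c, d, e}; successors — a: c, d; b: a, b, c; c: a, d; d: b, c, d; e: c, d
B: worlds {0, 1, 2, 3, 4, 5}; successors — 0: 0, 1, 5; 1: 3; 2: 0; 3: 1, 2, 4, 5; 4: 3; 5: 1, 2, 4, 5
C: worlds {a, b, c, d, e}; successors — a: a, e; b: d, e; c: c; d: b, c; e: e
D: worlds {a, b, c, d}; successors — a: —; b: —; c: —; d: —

A, D

Frame correspondent (Sahlqvist): \forall x \forall z (xRz \to \exists w (xRw \wedge zRw)) — i.e. a generalized confluence (Geach) condition.
A: condition met.
B: fails — 0R1 but no w with 0Rw and 1Rw.
C: fails — bRd but no w with bRw and dRw.
D: condition met.
Valid on: A, D.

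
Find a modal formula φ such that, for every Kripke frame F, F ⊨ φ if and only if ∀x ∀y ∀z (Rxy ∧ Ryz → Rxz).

This is transitivity; the standard corresponding axiom is 4: □s → □□s.
Suppose □s→□□s is valid. Take Rxy, Ryz and set V(s)={w : Rxw}. Then □s at x, so □□s at x, so □s at y, so s at z, i.e. Rxz.

□s → □□s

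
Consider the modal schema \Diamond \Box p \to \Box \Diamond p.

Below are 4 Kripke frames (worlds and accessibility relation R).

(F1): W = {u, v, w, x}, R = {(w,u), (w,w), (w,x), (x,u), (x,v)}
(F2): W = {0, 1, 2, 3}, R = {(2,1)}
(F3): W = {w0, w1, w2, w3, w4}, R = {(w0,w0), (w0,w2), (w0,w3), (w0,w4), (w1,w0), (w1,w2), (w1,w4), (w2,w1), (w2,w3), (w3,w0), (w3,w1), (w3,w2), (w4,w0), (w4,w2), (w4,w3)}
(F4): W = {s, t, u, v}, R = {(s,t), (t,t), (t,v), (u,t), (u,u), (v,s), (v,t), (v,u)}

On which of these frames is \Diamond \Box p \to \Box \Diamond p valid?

This is the axiom for convergence; its first-order frame correspondent is \forall x \forall y \forall z (Rxy \wedge Rxz \to \exists w (Ryw \wedge Rzw)).
(F1): fails — Rww and Rwu but w and u have no common successor.
(F2): fails — R21 and R21 but 1 and 1 have no common successor.
(F3): fails — Rw3w1 and Rw3w2 but w1 and w2 have no common successor.
(F4): ✓.
Valid on: (F4).

(F4)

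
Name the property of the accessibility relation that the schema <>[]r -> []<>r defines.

convergence: forall x forall y forall z (Rxy & Rxz -> exists w (Ryw & Rzw))

Suppose ◇□r→□◇r is valid. Take Rxy, Rxz and set V(r)={w : Ryw}. Then □r at y so ◇□r at x, so □◇r at x, so ◇r at z, giving w with Rzw and Ryw.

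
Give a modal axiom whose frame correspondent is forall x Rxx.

The condition is reflexivity. The T schema □p → p defines it.
Suppose □p→p is valid. At any x set V(p)={w : Rxw}. Then □p holds at x, so p holds at x, i.e. Rxx.

□p → p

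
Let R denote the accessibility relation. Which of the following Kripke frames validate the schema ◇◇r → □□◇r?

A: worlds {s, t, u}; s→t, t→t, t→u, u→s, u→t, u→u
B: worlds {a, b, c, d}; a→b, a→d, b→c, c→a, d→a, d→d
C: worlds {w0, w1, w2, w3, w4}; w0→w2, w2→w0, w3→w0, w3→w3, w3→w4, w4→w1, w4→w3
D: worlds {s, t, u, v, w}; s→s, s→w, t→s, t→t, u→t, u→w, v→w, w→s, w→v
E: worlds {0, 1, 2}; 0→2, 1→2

E

Frame correspondent (Sahlqvist): ∀x ∀y ∀z ((xR²y ∧ xR²z) → ∃w (y = w ∧ zRw)) — i.e. a generalized confluence (Geach) condition.
A: fails — tR²s, tR²s but no w with s=w and sRw.
B: fails — aR²a, aR²a but no w with a=w and aRw.
C: fails — w0R²w0, w0R²w0 but no w with w0=w and w0Rw.
D: fails — sR²s, sR²v but no w* with s=w* and vRw*.
E: holds.
Valid on: E.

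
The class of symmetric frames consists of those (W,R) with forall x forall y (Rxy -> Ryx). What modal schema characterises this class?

This is symmetry; the standard corresponding axiom is B: q → □◇q.
Suppose q→□◇q is valid. Take Rxy and set V(q)={x}. Then q at x, so □◇q at x, so ◇q at y, so some z with Ryz has q; z=x, i.e. Ryx.

q → □◇q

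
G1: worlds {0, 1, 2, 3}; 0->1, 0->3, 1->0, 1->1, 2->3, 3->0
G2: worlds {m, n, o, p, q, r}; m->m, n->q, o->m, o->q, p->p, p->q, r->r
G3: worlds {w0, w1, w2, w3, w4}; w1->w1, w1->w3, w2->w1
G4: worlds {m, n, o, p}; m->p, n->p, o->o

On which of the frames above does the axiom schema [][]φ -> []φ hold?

G3

The schema corresponds to density: forall x forall y (Rxy -> exists z (Rxz & Rzy)).
G1: fails — R23 but no z with R2z and Rz3.
G2: fails — Rnq but no z with Rnz and Rzq.
G3: ✓.
G4: fails — Rnp but no z with Rnz and Rzp.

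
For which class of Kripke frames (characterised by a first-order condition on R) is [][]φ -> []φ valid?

This is the C4 axiom.
It corresponds to density: forall x forall y (Rxy -> exists z (Rxz & Rzy)).

density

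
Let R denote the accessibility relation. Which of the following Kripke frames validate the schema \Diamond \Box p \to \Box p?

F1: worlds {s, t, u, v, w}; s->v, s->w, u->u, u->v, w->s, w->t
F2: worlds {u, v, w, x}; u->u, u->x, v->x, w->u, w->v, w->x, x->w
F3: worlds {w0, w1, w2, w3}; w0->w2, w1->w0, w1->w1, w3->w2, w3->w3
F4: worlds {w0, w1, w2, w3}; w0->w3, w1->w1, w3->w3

F4

This is the axiom for the Euclidean property; its first-order frame correspondent is \forall x \forall y \forall z (Rxy \wedge Rxz \to Ryz).
F1: fails — Rsv and Rsv but not Rvv.
F2: fails — Rux and Ruu but not Rxu.
F3: fails — Rw0w2 and Rw0w2 but not Rw2w2.
F4: satisfies the condition.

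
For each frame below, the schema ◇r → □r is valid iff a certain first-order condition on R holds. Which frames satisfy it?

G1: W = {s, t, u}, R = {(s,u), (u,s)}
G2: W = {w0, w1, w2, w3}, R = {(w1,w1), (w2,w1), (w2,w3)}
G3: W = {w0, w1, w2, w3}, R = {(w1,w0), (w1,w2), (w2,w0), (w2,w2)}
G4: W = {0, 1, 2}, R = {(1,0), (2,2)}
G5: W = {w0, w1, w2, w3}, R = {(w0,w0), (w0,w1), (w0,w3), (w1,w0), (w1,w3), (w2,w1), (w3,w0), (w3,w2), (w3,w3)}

G1, G4

Frame correspondent (Sahlqvist): ∀x ∀y ∀z (Rxy ∧ Rxz → y = z) — i.e. partial functionality.
G1: satisfies the condition.
G2: fails — w2 sees both w1 and w3.
G3: fails — w1 sees both w0 and w2.
G4: satisfies the condition.
G5: fails — w0 sees both w0 and w1.
Valid on: G1, G4.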